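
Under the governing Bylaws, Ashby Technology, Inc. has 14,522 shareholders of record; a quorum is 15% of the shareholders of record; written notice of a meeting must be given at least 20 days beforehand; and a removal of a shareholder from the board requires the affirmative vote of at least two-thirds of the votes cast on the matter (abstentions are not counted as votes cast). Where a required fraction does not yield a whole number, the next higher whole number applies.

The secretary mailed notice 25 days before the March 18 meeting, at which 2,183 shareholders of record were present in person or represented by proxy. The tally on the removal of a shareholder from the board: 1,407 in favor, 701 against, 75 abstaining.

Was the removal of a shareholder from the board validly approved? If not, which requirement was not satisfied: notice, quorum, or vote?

Notice: 25 days given; 20 required. Satisfied.
Quorum: 15% of 14,522 = 2,178.30, rounded up to 2,179; 2,183 present. Satisfied.
Vote: requires two-thirds of the votes cast (2,183 − 75 abstaining = 2,108); 2/3 of 2108 = 1405.33, rounded up to 1406, so 1,406 needed; 1,407 in favor. Satisfied.

Valid — all requirements satisfied.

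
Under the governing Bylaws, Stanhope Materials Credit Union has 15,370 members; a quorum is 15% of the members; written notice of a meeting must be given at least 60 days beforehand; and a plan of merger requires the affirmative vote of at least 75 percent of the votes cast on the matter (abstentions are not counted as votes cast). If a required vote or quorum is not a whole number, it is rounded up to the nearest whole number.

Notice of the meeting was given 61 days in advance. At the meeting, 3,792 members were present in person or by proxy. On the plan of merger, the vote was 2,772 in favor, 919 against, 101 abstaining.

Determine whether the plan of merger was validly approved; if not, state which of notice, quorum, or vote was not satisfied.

Notice: 61 days given; 60 required. Satisfied.
Quorum: 15% of 15,370 = 2,305.50, rounded up to 2,306; 3,792 present. Satisfied.
Vote: requires three-fourths of the votes cast (3,792 − 101 abstaining = 3,691); 3/4 of 3691 = 2768.25, rounded up to 2769, so 2,769 needed; 2,772 in favor. Satisfied.

Valid — all requirements satisfied.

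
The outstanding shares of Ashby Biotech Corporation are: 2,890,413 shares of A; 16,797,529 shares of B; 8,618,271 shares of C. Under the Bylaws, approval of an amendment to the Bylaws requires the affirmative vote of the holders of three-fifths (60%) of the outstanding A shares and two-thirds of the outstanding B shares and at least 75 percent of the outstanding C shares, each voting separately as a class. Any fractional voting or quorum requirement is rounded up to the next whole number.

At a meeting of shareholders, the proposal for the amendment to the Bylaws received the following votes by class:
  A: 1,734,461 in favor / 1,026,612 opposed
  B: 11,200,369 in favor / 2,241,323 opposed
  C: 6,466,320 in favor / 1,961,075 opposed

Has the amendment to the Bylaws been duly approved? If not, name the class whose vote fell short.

Approved — every class gave the required vote.

A: 3/5 of 2890413 = 1734247.80, rounded up to 1734248; 1,734,248 required, 1,734,461 in favor — approved.
B: 2/3 of 16797529 = 11198352.67, rounded up to 11198353; 11,198,353 required, 11,200,369 in favor — approved.
C: 3/4 of 8618271 = 6463703.25, rounded up to 6463704; 6,463,704 required, 6,466,320 in favor — approved.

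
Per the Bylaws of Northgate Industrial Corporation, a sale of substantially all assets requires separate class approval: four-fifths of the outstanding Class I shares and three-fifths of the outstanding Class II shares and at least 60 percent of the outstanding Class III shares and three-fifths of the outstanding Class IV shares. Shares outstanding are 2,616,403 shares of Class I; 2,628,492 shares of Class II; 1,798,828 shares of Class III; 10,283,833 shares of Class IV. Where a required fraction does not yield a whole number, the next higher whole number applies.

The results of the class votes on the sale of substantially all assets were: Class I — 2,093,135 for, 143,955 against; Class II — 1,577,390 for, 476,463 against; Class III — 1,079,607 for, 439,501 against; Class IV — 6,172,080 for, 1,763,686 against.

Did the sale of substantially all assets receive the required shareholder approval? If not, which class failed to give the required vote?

Class I: 4/5 of 2616403 = 2093122.40, rounded up to 2093123; 2,093,123 required, 2,093,135 in favor — approved.
Class II: 3/5 of 2628492 = 1577095.20, rounded up to 1577096; 1,577,096 required, 1,577,390 in favor — approved.
Class III: 3/5 of 1798828 = 1079296.80, rounded up to 1079297; 1,079,297 required, 1,079,607 in favor — approved.
Class IV: 3/5 of 10283833 = 6170299.80, rounded up to 6170300; 6,170,300 required, 6,172,080 in favor — approved.

Approved — every class gave the required vote.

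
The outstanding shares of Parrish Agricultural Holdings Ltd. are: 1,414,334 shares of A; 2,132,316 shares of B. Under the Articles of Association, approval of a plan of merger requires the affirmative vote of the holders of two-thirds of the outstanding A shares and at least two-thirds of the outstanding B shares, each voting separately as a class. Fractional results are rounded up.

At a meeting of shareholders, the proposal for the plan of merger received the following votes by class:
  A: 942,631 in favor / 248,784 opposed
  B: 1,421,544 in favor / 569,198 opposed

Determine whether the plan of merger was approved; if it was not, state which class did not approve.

A: 2/3 of 1414334 = 942889.33, rounded up to 942890; 942,890 required, 942,631 in favor — not approved.
B: 2/3 of 2132316 = 1421544; 1,421,544 required, 1,421,544 in favor — approved.

Not approved — the A shares did not give the required vote.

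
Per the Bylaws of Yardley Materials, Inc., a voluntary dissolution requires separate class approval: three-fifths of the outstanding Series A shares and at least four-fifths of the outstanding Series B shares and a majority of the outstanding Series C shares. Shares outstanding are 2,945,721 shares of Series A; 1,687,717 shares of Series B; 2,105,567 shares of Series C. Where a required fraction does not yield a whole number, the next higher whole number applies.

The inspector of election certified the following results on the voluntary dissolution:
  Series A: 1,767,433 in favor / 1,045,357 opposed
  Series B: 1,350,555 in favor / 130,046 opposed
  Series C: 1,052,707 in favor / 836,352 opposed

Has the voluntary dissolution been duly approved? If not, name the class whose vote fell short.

Series A: 3/5 of 2945721 = 1767432.60, rounded up to 1767433; 1,767,433 required, 1,767,433 in favor — approved.
Series B: 4/5 of 1687717 = 1350173.60, rounded up to 1350174; 1,350,174 required, 1,350,555 in favor — approved.
Series C: a majority of 2105567 is 1052784; 1,052,784 required, 1,052,707 in favor — not approved.

Not approved — the Series C shares did not give the required vote.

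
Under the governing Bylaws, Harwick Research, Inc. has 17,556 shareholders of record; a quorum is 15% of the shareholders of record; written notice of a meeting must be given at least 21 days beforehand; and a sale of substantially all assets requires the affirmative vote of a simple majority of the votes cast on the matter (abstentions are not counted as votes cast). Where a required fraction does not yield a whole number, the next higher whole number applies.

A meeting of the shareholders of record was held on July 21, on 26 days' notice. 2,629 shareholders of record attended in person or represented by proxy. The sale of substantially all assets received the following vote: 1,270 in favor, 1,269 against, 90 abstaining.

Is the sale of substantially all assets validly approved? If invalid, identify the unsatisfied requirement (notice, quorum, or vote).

Notice: 26 days given; 21 required. Satisfied.
Quorum: 15% of 17,556 = 2,633.40, rounded up to 2,634; 2,629 present. Not satisfied.
Vote: requires a majority of the votes cast (2,629 − 90 abstaining = 2,539); a majority of 2539 is 1270, so 1,270 needed; 1,270 in favor. Satisfied.

Invalid — quorum requirement not satisfied.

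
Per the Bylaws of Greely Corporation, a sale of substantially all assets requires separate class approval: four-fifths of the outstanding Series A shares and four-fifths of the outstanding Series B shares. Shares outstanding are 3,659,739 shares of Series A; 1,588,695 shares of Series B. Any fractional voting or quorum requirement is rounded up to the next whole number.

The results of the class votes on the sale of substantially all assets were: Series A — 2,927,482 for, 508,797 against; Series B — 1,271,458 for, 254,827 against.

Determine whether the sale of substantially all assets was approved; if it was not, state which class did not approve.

Series A: 4/5 of 3659739 = 2927791.20, rounded up to 2927792; 2,927,792 required, 2,927,482 in favor — not approved.
Series B: 4/5 of 1588695 = 1270956; 1,270,956 required, 1,271,458 in favor — approved.

Not approved — the Series A shares did not give the required vote.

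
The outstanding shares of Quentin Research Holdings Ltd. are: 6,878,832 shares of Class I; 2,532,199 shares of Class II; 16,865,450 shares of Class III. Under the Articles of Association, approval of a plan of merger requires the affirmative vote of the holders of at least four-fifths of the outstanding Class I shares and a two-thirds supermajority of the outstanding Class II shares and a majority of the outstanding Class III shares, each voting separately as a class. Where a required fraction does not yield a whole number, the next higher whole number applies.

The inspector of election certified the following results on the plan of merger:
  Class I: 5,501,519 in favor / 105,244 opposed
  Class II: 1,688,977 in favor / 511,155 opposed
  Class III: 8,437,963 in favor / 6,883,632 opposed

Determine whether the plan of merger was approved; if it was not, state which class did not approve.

Not approved — the Class I shares did not give the required vote.

Class I: 4/5 of 6878832 = 5503065.60, rounded up to 5503066; 5,503,066 required, 5,501,519 in favor — not approved.
Class II: 2/3 of 2532199 = 1688132.67, rounded up to 1688133; 1,688,133 required, 1,688,977 in favor — approved.
Class III: a majority of 16865450 is 8432726; 8,432,726 required, 8,437,963 in favor — approved.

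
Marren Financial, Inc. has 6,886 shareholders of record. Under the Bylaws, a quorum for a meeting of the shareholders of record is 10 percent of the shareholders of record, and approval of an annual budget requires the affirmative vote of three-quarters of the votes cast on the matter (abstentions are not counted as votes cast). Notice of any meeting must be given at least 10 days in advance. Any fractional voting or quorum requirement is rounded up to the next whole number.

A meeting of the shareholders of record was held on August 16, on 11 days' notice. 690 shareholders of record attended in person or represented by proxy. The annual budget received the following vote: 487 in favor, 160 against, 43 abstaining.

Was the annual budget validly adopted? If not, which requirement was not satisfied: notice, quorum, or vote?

Valid — all requirements satisfied.

Notice: 11 days given; 10 required. Satisfied.
Quorum: 10% of 6,886 = 688.60, rounded up to 689; 690 present. Satisfied.
Vote: requires three-fourths of the votes cast (690 − 43 abstaining = 647); 3/4 of 647 = 485.25, rounded up to 486, so 486 needed; 487 in favor. Satisfied.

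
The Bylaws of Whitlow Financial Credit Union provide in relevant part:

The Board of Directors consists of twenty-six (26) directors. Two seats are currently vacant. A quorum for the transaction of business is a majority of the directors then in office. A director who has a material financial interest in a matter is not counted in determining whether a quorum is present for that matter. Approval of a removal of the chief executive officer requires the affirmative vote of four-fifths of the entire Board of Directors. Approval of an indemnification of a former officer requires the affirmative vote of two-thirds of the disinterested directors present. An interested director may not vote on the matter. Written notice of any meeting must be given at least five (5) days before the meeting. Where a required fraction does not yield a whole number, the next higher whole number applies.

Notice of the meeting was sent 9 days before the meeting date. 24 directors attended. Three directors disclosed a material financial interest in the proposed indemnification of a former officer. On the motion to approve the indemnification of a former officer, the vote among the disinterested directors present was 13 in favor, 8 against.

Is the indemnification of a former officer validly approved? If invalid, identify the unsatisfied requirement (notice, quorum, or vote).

Invalid — vote requirement not satisfied.

Notice: 9 days given; 5 required (9 ≥ 5). Satisfied.
Quorum: 24 present, but the 3 interested directors do not count, leaving 21. Quorum is 13. Satisfied.
Vote: the indemnification of a former officer requires two-thirds of the disinterested directors present (24 − 3 = 21). 2/3 of 21 = 14, so 14 affirmative votes are needed; 13 voted in favor. Not satisfied.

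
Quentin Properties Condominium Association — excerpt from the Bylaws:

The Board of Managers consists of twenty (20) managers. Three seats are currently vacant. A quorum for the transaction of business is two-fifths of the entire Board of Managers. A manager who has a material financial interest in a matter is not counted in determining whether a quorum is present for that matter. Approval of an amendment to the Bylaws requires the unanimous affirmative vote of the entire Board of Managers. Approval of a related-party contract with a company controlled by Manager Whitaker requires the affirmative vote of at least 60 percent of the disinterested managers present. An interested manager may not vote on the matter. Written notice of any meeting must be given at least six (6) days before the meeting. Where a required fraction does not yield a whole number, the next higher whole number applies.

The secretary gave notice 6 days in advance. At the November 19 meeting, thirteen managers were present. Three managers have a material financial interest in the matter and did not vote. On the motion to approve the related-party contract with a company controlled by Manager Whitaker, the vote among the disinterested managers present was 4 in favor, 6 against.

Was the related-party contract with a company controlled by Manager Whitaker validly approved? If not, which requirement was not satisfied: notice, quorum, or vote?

Notice: 6 days given; 6 required (6 ≥ 6). Satisfied.
Quorum: 13 present, but the 3 interested managers do not count, leaving 10. Quorum is 8. Satisfied.
Vote: the related-party contract with a company controlled by Manager Whitaker requires three-fifths of the disinterested managers present (13 − 3 = 10). 3/5 of 10 = 6, so 6 affirmative votes are needed; 4 voted in favor. Not satisfied.

Invalid — vote requirement not satisfied.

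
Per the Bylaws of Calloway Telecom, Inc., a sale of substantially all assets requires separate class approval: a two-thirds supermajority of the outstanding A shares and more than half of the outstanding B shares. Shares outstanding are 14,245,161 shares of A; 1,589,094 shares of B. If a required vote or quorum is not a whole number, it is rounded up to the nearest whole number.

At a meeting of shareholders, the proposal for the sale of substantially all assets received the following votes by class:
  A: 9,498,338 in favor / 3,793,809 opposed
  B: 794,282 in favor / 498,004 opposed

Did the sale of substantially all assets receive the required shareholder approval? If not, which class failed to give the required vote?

A: 2/3 of 14245161 = 9496774; 9,496,774 required, 9,498,338 in favor — approved.
B: a majority of 1589094 is 794548; 794,548 required, 794,282 in favor — not approved.

Not approved — the B shares did not give the required vote.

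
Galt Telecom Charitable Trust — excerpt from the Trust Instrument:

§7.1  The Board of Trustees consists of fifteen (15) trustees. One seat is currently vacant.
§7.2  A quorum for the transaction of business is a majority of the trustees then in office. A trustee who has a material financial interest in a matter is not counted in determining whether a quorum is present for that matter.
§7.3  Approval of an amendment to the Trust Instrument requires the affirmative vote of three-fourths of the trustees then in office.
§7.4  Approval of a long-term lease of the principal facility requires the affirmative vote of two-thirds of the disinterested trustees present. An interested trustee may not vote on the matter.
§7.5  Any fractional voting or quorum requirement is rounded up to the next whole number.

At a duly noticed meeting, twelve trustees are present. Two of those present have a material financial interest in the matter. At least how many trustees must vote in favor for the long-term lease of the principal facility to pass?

The long-term lease of the principal facility requires two-thirds of the disinterested trustees present (12 − 2 = 10).
2/3 of 10 = 6.67, rounded up to 7.

7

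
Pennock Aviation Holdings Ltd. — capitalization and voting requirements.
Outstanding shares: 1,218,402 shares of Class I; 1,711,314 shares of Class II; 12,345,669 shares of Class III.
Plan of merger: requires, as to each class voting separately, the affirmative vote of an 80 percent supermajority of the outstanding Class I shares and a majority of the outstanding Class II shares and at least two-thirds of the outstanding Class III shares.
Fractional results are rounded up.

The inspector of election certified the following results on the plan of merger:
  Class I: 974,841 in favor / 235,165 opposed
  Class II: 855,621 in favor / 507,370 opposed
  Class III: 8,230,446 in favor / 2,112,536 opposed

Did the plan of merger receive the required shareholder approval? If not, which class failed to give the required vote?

Class I: 4/5 of 1218402 = 974721.60, rounded up to 974722; 974,722 required, 974,841 in favor — approved.
Class II: a majority of 1711314 is 855658; 855,658 required, 855,621 in favor — not approved.
Class III: 2/3 of 12345669 = 8230446; 8,230,446 required, 8,230,446 in favor — approved.

Not approved — the Class II shares did not give the required vote.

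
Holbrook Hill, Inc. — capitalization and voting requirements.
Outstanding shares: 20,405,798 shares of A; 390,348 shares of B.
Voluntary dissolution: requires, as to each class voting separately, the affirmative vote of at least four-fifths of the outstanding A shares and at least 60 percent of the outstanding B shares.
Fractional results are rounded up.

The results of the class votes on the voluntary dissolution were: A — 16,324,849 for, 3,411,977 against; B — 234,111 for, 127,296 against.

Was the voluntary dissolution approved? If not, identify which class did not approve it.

A: 4/5 of 20405798 = 16324638.40, rounded up to 16324639; 16,324,639 required, 16,324,849 in favor — approved.
B: 3/5 of 390348 = 234208.80, rounded up to 234209; 234,209 required, 234,111 in favor — not approved.

Not approved — the B shares did not give the required vote.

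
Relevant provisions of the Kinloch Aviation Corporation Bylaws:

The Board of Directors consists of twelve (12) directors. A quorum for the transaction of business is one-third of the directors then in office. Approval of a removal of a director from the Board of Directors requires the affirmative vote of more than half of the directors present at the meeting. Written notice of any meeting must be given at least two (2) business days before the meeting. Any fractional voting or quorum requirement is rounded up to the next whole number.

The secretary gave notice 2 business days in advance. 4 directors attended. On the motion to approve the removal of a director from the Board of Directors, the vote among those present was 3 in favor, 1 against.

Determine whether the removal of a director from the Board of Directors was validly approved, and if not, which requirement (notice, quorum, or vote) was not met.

Notice: 2 business days given; 2 required (2 ≥ 2). Satisfied.
Quorum: 4 present; quorum is 4. Satisfied.
Vote: the removal of a director from the Board of Directors requires a majority of the directors present (4). A majority of 4 is 3, so 3 affirmative votes are needed; 3 voted in favor. Satisfied.

Valid — all requirements satisfied.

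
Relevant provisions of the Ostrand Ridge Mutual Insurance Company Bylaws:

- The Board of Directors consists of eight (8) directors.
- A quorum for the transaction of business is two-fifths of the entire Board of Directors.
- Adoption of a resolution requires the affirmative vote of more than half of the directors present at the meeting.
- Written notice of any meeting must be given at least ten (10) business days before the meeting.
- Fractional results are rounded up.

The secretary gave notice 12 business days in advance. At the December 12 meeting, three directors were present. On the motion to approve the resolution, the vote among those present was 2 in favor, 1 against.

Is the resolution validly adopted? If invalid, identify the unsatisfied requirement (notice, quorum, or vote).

Invalid — quorum requirement not satisfied.

Notice: 12 business days given; 10 required (12 ≥ 10). Satisfied.
Quorum: 3 present; quorum is 4. Not satisfied.
Vote: the resolution requires a majority of the directors present (3). A majority of 3 is 2, so 2 affirmative votes are needed; 2 voted in favor. Satisfied. (Moot — without a quorum no business can be validly transacted.)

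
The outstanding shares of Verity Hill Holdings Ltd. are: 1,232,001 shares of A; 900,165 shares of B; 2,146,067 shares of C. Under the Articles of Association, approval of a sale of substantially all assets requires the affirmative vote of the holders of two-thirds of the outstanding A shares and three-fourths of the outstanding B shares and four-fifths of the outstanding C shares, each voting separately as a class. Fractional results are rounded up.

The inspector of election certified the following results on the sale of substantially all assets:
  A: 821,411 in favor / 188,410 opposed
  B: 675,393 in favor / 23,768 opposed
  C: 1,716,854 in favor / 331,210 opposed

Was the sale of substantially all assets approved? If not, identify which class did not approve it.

Approved — every class gave the required vote.

A: 2/3 of 1232001 = 821334; 821,334 required, 821,411 in favor — approved.
B: 3/4 of 900165 = 675123.75, rounded up to 675124; 675,124 required, 675,393 in favor — approved.
C: 4/5 of 2146067 = 1716853.60, rounded up to 1716854; 1,716,854 required, 1,716,854 in favor — approved.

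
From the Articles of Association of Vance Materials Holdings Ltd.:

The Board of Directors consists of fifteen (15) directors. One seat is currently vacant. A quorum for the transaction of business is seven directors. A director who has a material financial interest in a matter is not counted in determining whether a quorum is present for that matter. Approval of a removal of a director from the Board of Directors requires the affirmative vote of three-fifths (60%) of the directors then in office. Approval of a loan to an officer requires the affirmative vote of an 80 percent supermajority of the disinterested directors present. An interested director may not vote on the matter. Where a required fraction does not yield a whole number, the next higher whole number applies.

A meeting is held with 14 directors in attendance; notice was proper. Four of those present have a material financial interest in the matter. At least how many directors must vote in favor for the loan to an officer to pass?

The loan to an officer requires four-fifths of the disinterested directors present (14 − 4 = 10).
4/5 of 10 = 8.

8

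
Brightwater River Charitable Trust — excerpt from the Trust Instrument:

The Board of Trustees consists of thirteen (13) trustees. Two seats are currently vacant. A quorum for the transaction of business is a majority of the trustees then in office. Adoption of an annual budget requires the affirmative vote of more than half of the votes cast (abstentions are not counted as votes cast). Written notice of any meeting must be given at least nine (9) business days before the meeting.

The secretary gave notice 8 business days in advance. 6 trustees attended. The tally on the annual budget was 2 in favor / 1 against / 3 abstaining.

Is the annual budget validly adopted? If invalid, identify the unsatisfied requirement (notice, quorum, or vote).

Notice: 8 business days given; 9 required (8 < 9). Not satisfied.
Quorum: 6 present; quorum is 6. Satisfied.
Vote: the annual budget requires a majority of the votes cast (6 present − 3 abstaining = 3). A majority of 3 is 2, so 2 affirmative votes are needed; 2 voted in favor. Satisfied.

Invalid — notice requirement not satisfied.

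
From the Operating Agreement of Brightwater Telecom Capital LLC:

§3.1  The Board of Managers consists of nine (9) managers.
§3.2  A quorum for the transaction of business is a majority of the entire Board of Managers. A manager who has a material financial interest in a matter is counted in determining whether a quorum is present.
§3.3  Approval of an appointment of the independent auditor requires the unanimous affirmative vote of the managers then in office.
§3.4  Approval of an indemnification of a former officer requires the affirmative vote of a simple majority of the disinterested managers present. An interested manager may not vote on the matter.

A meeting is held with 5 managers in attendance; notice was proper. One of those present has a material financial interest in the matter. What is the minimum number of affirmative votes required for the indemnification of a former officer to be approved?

The indemnification of a former officer requires a majority of the disinterested managers present (5 − 1 = 4).
A majority of 4 is 3.

3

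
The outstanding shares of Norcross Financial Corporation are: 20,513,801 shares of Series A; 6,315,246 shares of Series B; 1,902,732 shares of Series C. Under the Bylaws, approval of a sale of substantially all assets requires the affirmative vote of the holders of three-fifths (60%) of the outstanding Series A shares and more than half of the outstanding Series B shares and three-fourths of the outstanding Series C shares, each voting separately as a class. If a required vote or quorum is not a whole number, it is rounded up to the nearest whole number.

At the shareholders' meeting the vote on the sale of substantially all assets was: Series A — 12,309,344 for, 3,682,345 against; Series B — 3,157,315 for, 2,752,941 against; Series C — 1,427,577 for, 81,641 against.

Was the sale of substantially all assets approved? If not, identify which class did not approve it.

Series A: 3/5 of 20513801 = 12308280.60, rounded up to 12308281; 12,308,281 required, 12,309,344 in favor — approved.
Series B: a majority of 6315246 is 3157624; 3,157,624 required, 3,157,315 in favor — not approved.
Series C: 3/4 of 1902732 = 1427049; 1,427,049 required, 1,427,577 in favor — approved.

Not approved — the Series B shares did not give the required vote.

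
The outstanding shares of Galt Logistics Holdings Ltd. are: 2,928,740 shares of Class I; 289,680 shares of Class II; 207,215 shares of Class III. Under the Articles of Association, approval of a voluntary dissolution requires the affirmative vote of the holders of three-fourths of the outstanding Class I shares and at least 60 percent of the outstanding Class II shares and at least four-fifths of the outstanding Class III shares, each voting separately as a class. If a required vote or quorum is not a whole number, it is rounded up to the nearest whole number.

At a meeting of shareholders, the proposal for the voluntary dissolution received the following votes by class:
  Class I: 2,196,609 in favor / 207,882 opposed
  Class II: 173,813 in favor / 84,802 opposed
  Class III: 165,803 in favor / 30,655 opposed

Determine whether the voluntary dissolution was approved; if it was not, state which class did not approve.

Class I: 3/4 of 2928740 = 2196555; 2,196,555 required, 2,196,609 in favor — approved.
Class II: 3/5 of 289680 = 173808; 173,808 required, 173,813 in favor — approved.
Class III: 4/5 of 207215 = 165772; 165,772 required, 165,803 in favor — approved.

Approved — every class gave the required vote.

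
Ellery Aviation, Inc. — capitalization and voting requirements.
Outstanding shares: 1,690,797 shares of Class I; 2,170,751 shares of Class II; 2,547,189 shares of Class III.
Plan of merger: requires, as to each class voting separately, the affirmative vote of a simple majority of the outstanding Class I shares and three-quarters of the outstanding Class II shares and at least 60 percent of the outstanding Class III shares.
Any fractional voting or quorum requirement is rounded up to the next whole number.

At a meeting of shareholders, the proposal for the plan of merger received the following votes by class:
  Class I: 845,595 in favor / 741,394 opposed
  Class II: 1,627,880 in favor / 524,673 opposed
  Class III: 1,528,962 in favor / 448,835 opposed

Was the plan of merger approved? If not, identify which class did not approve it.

Not approved — the Class II shares did not give the required vote.

Class I: a majority of 1690797 is 845399; 845,399 required, 845,595 in favor — approved.
Class II: 3/4 of 2170751 = 1628063.25, rounded up to 1628064; 1,628,064 required, 1,627,880 in favor — not approved.
Class III: 3/5 of 2547189 = 1528313.40, rounded up to 1528314; 1,528,314 required, 1,528,962 in favor — approved.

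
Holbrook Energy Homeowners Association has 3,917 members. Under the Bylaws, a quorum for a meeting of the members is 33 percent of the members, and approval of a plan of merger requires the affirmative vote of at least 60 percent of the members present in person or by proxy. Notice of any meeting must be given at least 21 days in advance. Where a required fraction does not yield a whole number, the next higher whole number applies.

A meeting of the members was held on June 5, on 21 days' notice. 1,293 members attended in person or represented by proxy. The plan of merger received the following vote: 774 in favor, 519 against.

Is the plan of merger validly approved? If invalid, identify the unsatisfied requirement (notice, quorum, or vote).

Notice: 21 days given; 21 required. Satisfied.
Quorum: 33% of 3,917 = 1,292.61, rounded up to 1,293; 1,293 present. Satisfied.
Vote: requires three-fifths of those present (1,293); 3/5 of 1293 = 775.80, rounded up to 776, so 776 needed; 774 in favor. Not satisfied.

Invalid — vote requirement not satisfied.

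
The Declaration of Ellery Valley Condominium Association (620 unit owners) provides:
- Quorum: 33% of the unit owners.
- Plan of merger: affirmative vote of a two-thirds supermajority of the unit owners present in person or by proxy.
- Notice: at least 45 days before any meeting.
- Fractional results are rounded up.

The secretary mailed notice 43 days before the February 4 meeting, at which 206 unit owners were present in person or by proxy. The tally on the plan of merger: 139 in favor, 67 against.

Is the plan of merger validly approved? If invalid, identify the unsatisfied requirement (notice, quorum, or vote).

Notice: 43 days given; 45 required. Not satisfied.
Quorum: 33% of 620 = 204.60, rounded up to 205; 206 present. Satisfied.
Vote: requires two-thirds of those present (206); 2/3 of 206 = 137.33, rounded up to 138, so 138 needed; 139 in favor. Satisfied.

Invalid — notice requirement not satisfied.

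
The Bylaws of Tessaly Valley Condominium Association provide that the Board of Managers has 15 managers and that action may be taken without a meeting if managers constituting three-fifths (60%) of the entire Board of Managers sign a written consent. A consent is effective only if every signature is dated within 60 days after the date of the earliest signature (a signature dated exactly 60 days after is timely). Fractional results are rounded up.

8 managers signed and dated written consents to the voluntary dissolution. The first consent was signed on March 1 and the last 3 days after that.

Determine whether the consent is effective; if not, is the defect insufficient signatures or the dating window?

Not effective — insufficient signatures.

Signatures required: three-fifths (60%) of 15 — 3/5 of 15 = 9, so 9 needed; 8 signed. Insufficient.
Dating window: the latest signature is 3 days after the earliest; the limit is 60 days. Within the window.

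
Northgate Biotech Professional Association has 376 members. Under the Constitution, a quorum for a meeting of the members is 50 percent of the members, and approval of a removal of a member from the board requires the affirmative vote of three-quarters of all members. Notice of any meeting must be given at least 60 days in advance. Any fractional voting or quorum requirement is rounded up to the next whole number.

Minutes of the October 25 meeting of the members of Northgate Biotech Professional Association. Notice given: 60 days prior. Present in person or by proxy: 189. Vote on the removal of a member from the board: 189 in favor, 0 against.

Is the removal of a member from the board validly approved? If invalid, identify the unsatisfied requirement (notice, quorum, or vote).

Invalid — vote requirement not satisfied.

Notice: 60 days given; 60 required. Satisfied.
Quorum: 50% of 376 = 188; 189 present. Satisfied.
Vote: requires three-fourths of all members (376); 3/4 of 376 = 282, so 282 needed; 189 in favor. Not satisfied.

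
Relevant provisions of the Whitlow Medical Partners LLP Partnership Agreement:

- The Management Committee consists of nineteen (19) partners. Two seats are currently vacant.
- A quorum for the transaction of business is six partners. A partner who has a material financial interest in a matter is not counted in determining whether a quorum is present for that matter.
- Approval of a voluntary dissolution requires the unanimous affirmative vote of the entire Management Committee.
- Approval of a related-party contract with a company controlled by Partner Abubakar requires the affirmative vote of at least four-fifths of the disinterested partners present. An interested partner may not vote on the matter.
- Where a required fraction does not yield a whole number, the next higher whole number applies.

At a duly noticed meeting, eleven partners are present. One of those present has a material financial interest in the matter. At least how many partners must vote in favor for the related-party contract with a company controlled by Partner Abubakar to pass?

The related-party contract with a company controlled by Partner Abubakar requires four-fifths of the disinterested partners present (11 − 1 = 10).
4/5 of 10 = 8.

8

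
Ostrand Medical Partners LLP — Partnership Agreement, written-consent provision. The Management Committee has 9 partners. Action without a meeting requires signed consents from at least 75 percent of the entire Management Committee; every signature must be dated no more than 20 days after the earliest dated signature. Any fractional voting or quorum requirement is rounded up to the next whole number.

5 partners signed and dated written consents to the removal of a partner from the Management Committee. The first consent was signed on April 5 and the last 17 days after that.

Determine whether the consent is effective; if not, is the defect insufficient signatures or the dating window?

Not effective — insufficient signatures.

Signatures required: at least 75 percent of 9 — 3/4 of 9 = 6.75, rounded up to 7, so 7 needed; 5 signed. Insufficient.
Dating window: the latest signature is 17 days after the earliest; the limit is 20 days. Within the window.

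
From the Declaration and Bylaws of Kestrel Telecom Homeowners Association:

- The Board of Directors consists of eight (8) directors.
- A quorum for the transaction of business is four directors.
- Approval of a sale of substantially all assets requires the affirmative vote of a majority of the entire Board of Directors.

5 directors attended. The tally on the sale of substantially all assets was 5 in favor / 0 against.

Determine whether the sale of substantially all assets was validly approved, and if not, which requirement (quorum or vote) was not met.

Valid — all requirements satisfied.

Quorum: 5 present; quorum is 4. Satisfied.
Vote: the sale of substantially all assets requires a majority of the entire Board of Directors (8). A majority of 8 is 5, so 5 affirmative votes are needed; 5 voted in favor. Satisfied.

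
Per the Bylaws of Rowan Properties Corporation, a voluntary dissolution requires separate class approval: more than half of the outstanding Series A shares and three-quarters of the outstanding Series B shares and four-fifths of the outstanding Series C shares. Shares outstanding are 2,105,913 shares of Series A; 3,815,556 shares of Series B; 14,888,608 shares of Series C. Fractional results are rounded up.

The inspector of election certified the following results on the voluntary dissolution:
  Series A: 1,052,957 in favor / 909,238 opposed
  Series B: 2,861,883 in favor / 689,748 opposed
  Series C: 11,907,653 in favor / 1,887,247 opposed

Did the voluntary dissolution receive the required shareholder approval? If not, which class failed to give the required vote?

Not approved — the Series C shares did not give the required vote.

Series A: a majority of 2105913 is 1052957; 1,052,957 required, 1,052,957 in favor — approved.
Series B: 3/4 of 3815556 = 2861667; 2,861,667 required, 2,861,883 in favor — approved.
Series C: 4/5 of 14888608 = 11910886.40, rounded up to 11910887; 11,910,887 required, 11,907,653 in favor — not approved.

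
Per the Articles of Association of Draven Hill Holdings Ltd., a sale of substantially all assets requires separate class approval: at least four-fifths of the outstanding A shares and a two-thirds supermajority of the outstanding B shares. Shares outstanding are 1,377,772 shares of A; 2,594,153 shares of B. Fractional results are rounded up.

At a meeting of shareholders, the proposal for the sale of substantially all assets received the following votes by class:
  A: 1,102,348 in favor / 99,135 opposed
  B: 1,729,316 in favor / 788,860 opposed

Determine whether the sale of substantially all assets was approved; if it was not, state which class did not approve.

Not approved — the B shares did not give the required vote.

A: 4/5 of 1377772 = 1102217.60, rounded up to 1102218; 1,102,218 required, 1,102,348 in favor — approved.
B: 2/3 of 2594153 = 1729435.33, rounded up to 1729436; 1,729,436 required, 1,729,316 in favor — not approved.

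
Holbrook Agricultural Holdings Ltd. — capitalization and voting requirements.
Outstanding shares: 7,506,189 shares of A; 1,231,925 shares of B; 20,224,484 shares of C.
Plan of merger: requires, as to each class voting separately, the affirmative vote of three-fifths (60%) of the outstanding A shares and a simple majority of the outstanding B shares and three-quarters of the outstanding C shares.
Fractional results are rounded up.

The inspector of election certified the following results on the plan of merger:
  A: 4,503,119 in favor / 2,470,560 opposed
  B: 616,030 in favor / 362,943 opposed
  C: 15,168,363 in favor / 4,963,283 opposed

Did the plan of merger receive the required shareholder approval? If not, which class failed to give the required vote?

Not approved — the A shares did not give the required vote.

A: 3/5 of 7506189 = 4503713.40, rounded up to 4503714; 4,503,714 required, 4,503,119 in favor — not approved.
B: a majority of 1231925 is 615963; 615,963 required, 616,030 in favor — approved.
C: 3/4 of 20224484 = 15168363; 15,168,363 required, 15,168,363 in favor — approved.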